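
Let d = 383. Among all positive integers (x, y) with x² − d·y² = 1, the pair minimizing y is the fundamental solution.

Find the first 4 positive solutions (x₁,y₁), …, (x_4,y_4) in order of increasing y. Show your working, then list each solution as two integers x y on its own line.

18768 959
704475647 35997024
26443197867024 1351184291905
992571874432137217 50718053544949056

[19; 1,1,3,19,3,1,1,38] for √383; ℓ=8 ⇒ convergent index 7
k=0  a_k=19  p_k/q_k = 19/1
…
k=2  a_k=1  p_k/q_k = 39/2
k=3  a_k=3  p_k/q_k = 137/7
k=4  a_k=19  p_k/q_k = 2642/135
k=5  a_k=3  p_k/q_k = 8063/412
k=6  a_k=1  p_k/q_k = 10705/547
k=7  a_k=1  p_k/q_k = 18768/959
→ (18768, 959).  Check: 18768²=352237824, 383·959²=352237823, difference 1.
n=2: (18768,959)∘(18768,959) = (18768·18768+383·959·959, 18768·959+959·18768) = (704475647,35997024)
n=3: (704475647,35997024)∘(18768,959) = (18768·704475647+383·959·35997024, 18768·35997024+959·704475647) = (26443197867024,1351184291905)
n=4: (26443197867024,1351184291905)∘(18768,959) = (18768·26443197867024+383·959·1351184291905, 18768·1351184291905+959·26443197867024) = (992571874432137217,50718053544949056)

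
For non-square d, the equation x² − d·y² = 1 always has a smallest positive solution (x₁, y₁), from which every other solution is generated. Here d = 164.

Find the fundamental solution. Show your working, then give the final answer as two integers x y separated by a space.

√164 → a₀=12, period (1,4,6,4,1,24); ℓ=6 even so k=5
k=0  a_k=12  p_k/q_k = 12/1
k=1  a_k=1  p_k/q_k = 13/1
k=2  a_k=4  p_k/q_k = 64/5
k=3  a_k=6  p_k/q_k = 397/31
k=4  a_k=4  p_k/q_k = 1652/129
k=5  a_k=1  p_k/q_k = 2049/160
fundamental: x₁=2049, y₁=160  (since 4198401 − 164·25600 = 1)

2049 160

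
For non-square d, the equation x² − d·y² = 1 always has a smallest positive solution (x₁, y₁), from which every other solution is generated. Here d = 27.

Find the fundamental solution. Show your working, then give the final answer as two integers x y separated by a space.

26 5

d=27: √d = [5; 5,10] (ℓ=2, even), read p_1/q_1
a_0=5:  p_0=5·1+0=5,  q_0=5·0+1=1
a_1=5:  p_1=5·5+1=26,  q_1=5·1+0=5
(x₁, y₁) = (26, 5);  26² − 27·5² = 1 ✓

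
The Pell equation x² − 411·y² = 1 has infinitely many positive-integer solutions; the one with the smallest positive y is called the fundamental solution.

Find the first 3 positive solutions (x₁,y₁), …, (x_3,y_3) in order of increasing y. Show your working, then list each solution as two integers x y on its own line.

√411 = [20; 3,1,1,1,19,1,1,1,3,40, …], period ℓ=10 (even) → k=9
k=0  a_k=20  p_k/q_k = 20/1
k=1  a_k=3  p_k/q_k = 61/3
k=2  a_k=1  p_k/q_k = 81/4
k=3  a_k=1  p_k/q_k = 142/7
k=4  a_k=1  p_k/q_k = 223/11
k=5  a_k=19  p_k/q_k = 4379/216
…
k=7  a_k=1  p_k/q_k = 8981/443
k=8  a_k=1  p_k/q_k = 13583/670
k=9  a_k=3  p_k/q_k = 49730/2453
→ (49730, 2453).  Check: 49730²=2473072900, 411·2453²=2473072899, difference 1.
(x_2, y_2) = (49730·49730 + 411·2453·2453, 49730·2453 + 2453·49730) = (4946145799, 243975380)
(x_3, y_3) = (49730·4946145799 + 411·2453·243975380, 49730·243975380 + 2453·4946145799) = (491943661118810, 24265791292347)

49730 2453
4946145799 243975380
491943661118810 24265791292347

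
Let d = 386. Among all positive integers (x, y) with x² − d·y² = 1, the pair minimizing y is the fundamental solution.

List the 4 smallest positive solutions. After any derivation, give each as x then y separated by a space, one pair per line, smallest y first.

111555 5678
24889036049 1266818580
5552992832780835 282639893378122
1238928230896843060801 63059786610325980840

√386 → a₀=19, period (1,1,1,4,1,18,1,4,1,1,1,38); ℓ=12 even so k=11
k=0  a_k=19  p_k/q_k = 19/1
k=1  a_k=1  p_k/q_k = 20/1
k=2  a_k=1  p_k/q_k = 39/2
k=3  a_k=1  p_k/q_k = 59/3
k=4  a_k=4  p_k/q_k = 275/14
k=5  a_k=1  p_k/q_k = 334/17
k=6  a_k=18  p_k/q_k = 6287/320
k=7  a_k=1  p_k/q_k = 6621/337
k=8  a_k=4  p_k/q_k = 32771/1668
k=9  a_k=1  p_k/q_k = 39392/2005
k=10  a_k=1  p_k/q_k = 72163/3673
k=11  a_k=1  p_k/q_k = 111555/5678
→ (111555, 5678).  Check: 111555²=12444518025, 386·5678²=12444518024, difference 1.
(x_2, y_2) = (111555·111555 + 386·5678·5678, 111555·5678 + 5678·111555) = (24889036049, 1266818580)
(x_3, y_3) = (111555·24889036049 + 386·5678·1266818580, 111555·1266818580 + 5678·24889036049) = (5552992832780835, 282639893378122)
(x_4, y_4) = (111555·5552992832780835 + 386·5678·282639893378122, 111555·282639893378122 + 5678·5552992832780835) = (1238928230896843060801, 63059786610325980840)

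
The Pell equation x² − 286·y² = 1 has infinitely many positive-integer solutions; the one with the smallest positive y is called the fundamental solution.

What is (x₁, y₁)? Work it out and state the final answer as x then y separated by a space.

561835 33222

[16; 1,10,3,3,2,3,3,10,1,32] for √286; ℓ=10 ⇒ convergent index 9
k=0  a_k=16  p_k/q_k = 16/1
k=1  a_k=1  p_k/q_k = 17/1
…
k=3  a_k=3  p_k/q_k = 575/34
k=4  a_k=3  p_k/q_k = 1911/113
k=5  a_k=2  p_k/q_k = 4397/260
k=6  a_k=3  p_k/q_k = 15102/893
…
k=8  a_k=10  p_k/q_k = 512132/30283
k=9  a_k=1  p_k/q_k = 561835/33222
→ (561835, 33222).  Check: 561835²=315658567225, 286·33222²=315658567224, difference 1.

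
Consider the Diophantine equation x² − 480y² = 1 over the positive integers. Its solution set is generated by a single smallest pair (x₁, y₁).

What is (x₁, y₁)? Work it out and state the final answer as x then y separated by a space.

d=480: √d = [21; 1,9,1,42] (ℓ=4, even), read p_3/q_3
a_0=21:  p_0=21·1+0=21,  q_0=21·0+1=1
…
a_2=9:  p_2=9·22+21=219,  q_2=9·1+1=10
a_3=1:  p_3=1·219+22=241,  q_3=1·10+1=11
(x₁, y₁) = (241, 11);  241² − 480·11² = 1 ✓

241 11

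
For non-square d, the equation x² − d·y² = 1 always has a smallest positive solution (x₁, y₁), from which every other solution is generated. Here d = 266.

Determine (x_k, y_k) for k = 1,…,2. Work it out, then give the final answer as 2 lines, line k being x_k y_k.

d=266: √d = [16; 3,4,3,32] (ℓ=4, even), read p_3/q_3
a_0=16:  p_0=16·1+0=16,  q_0=16·0+1=1
…
a_2=4:  p_2=4·49+16=212,  q_2=4·3+1=13
a_3=3:  p_3=3·212+49=685,  q_3=3·13+3=42
→ (685, 42).  Check: 685²=469225, 266·42²=469224, difference 1.
k=2:  x_2 = 685·685+266·42·42 = 938449,  y_2 = 685·42+42·685 = 57540

685 42
938449 57540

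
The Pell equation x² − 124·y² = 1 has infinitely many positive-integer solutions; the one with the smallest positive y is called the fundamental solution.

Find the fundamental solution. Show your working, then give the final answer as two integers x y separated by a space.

d=124: √d = [11; 7,2,1,1,1,…,2,7,22] (ℓ=16, even), read p_15/q_15
step 0: (11, 1)  from 11·(1,0) + (0,1)
step 1: (78, 7)  from 7·(11,1) + (1,0)
…
step 3: (245, 22)  from 1·(167,15) + (78,7)
step 4: (412, 37)  from 1·(245,22) + (167,15)
step 5: (657, 59)  from 1·(412,37) + (245,22)
…
step 7: (3040, 273)  from 1·(2383,214) + (657,59)
step 8: (14543, 1306)  from 4·(3040,273) + (2383,214)
step 9: (17583, 1579)  from 1·(14543,1306) + (3040,273)
step 10: (67292, 6043)  from 3·(17583,1579) + (14543,1306)
step 11: (84875, 7622)  from 1·(67292,6043) + (17583,1579)
step 12: (152167, 13665)  from 1·(84875,7622) + (67292,6043)
…
step 14: (626251, 56239)  from 2·(237042,21287) + (152167,13665)
step 15: (4620799, 414960)  from 7·(626251,56239) + (237042,21287)
fundamental: x₁=4620799, y₁=414960  (since 21351783398401 − 124·172191801600 = 1)

4620799 414960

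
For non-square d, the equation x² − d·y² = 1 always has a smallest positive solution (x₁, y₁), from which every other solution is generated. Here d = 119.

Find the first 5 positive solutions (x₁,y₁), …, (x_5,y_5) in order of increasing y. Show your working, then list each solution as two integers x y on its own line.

120 11
28799 2640
6911640 633589
1658764801 152058720
398096640600 36493459211

[10; 1,9,1,20] for √119; ℓ=4 ⇒ convergent index 3
a_0=10:  p_0=10·1+0=10,  q_0=10·0+1=1
a_1=1:  p_1=1·10+1=11,  q_1=1·1+0=1
a_2=9:  p_2=9·11+10=109,  q_2=9·1+1=10
a_3=1:  p_3=1·109+11=120,  q_3=1·10+1=11
fundamental: x₁=120, y₁=11  (since 14400 − 119·121 = 1)
(120+11√119)^2 = 28799 + 2640√119
(120+11√119)^3 = 6911640 + 633589√119
(120+11√119)^4 = 1658764801 + 152058720√119
(120+11√119)^5 = 398096640600 + 36493459211√119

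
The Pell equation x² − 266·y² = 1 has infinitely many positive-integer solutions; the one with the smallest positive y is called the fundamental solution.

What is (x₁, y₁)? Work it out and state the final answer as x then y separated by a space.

685 42

[16; 3,4,3,32] for √266; ℓ=4 ⇒ convergent index 3
k=0  a_k=16  p_k/q_k = 16/1
k=1  a_k=3  p_k/q_k = 49/3
k=2  a_k=4  p_k/q_k = 212/13
k=3  a_k=3  p_k/q_k = 685/42
(x₁, y₁) = (685, 42);  685² − 266·42² = 1 ✓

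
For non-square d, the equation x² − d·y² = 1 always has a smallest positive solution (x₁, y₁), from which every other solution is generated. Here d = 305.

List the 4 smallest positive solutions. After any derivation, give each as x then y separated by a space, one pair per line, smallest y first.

[17; 2,6,2,34] for √305; ℓ=4 ⇒ convergent index 3
k=0  a_k=17  p_k/q_k = 17/1
k=1  a_k=2  p_k/q_k = 35/2
k=2  a_k=6  p_k/q_k = 227/13
k=3  a_k=2  p_k/q_k = 489/28
fundamental: x₁=489, y₁=28  (since 239121 − 305·784 = 1)
(x_2, y_2) = (489·489 + 305·28·28, 489·28 + 28·489) = (478241, 27384)
(x_3, y_3) = (489·478241 + 305·28·27384, 489·27384 + 28·478241) = (467719209, 26781524)
(x_4, y_4) = (489·467719209 + 305·28·26781524, 489·26781524 + 28·467719209) = (457428908161, 26192303088)

489 28
478241 27384
467719209 26781524
457428908161 26192303088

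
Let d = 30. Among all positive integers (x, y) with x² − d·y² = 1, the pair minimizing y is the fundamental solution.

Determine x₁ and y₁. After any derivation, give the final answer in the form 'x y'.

√30 → a₀=5, period (2,10); ℓ=2 even so k=1
i=0: a=5 ⇒ p=5, q=1
i=1: a=2 ⇒ p=11, q=2
(x₁, y₁) = (11, 2);  11² − 30·2² = 1 ✓

11 2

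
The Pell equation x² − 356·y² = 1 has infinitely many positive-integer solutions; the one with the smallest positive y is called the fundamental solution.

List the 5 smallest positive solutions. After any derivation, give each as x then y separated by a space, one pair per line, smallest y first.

500001 26500
500002000001 26500053000
500003000004500001 26500106000079500
500004000010000008000001 26500159000265000106000
500005000017500025000012500001 26500212000556500530000132500

[18; 1,6,1,1,2,…,6,1,36] for √356; ℓ=14 ⇒ convergent index 13
k=0  a_k=18  p_k/q_k = 18/1
k=1  a_k=1  p_k/q_k = 19/1
k=2  a_k=6  p_k/q_k = 132/7
k=3  a_k=1  p_k/q_k = 151/8
…
k=5  a_k=2  p_k/q_k = 717/38
…
k=7  a_k=8  p_k/q_k = 8717/462
k=8  a_k=1  p_k/q_k = 9717/515
…
k=12  a_k=6  p_k/q_k = 433982/23001
k=13  a_k=1  p_k/q_k = 500001/26500
fundamental: x₁=500001, y₁=26500  (since 250001000001 − 356·702250000 = 1)
(x_2, y_2) = (500001·500001 + 356·26500·26500, 500001·26500 + 26500·500001) = (500002000001, 26500053000)
(x_3, y_3) = (500001·500002000001 + 356·26500·26500053000, 500001·26500053000 + 26500·500002000001) = (500003000004500001, 26500106000079500)
(x_4, y_4) = (500001·500003000004500001 + 356·26500·26500106000079500, 500001·26500106000079500 + 26500·500003000004500001) = (500004000010000008000001, 26500159000265000106000)
(x_5, y_5) = (500001·500004000010000008000001 + 356·26500·26500159000265000106000, 500001·26500159000265000106000 + 26500·500004000010000008000001) = (500005000017500025000012500001, 26500212000556500530000132500)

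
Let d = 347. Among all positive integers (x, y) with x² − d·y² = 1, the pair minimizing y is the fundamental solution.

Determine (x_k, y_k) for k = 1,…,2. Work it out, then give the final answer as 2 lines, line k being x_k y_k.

d=347: √d = [18; 1,1,1,2,4,…,1,1,36] (ℓ=14, even), read p_13/q_13
a_0=18:  p_0=18·1+0=18,  q_0=18·0+1=1
…
a_3=1:  p_3=1·37+19=56,  q_3=1·2+1=3
a_4=2:  p_4=2·56+37=149,  q_4=2·3+2=8
a_5=4:  p_5=4·149+56=652,  q_5=4·8+3=35
a_6=1:  p_6=1·652+149=801,  q_6=1·35+8=43
a_7=17:  p_7=17·801+652=14269,  q_7=17·43+35=766
a_8=1:  p_8=1·14269+801=15070,  q_8=1·766+43=809
a_9=4:  p_9=4·15070+14269=74549,  q_9=4·809+766=4002
a_10=2:  p_10=2·74549+15070=164168,  q_10=2·4002+809=8813
…
a_12=1:  p_12=1·238717+164168=402885,  q_12=1·12815+8813=21628
a_13=1:  p_13=1·402885+238717=641602,  q_13=1·21628+12815=34443
fundamental: x₁=641602, y₁=34443  (since 411653126404 − 347·1186320249 = 1)
(x_2, y_2) = (641602·641602 + 347·34443·34443, 641602·34443 + 34443·641602) = (823306252807, 44197395372)

641602 34443
823306252807 44197395372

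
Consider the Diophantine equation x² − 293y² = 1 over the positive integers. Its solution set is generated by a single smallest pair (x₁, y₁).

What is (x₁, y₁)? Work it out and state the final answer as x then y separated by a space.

12320649 719780

[17; 8,1,1,8,34] for √293; ℓ=5 ⇒ convergent index 9
i=0: a=17 ⇒ p=17, q=1
…
i=2: a=1 ⇒ p=154, q=9
…
i=5: a=34 ⇒ p=84679, q=4947
…
i=7: a=1 ⇒ p=764593, q=44668
i=8: a=1 ⇒ p=1444507, q=84389
i=9: a=8 ⇒ p=12320649, q=719780
fundamental: x₁=12320649, y₁=719780  (since 151798391781201 − 293·518083248400 = 1)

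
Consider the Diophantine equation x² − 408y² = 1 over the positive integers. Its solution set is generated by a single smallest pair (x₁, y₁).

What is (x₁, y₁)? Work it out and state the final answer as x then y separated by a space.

101 5

d=408: √d = [20; 5,40] (ℓ=2, even), read p_1/q_1
step 0: (20, 1)  from 20·(1,0) + (0,1)
step 1: (101, 5)  from 5·(20,1) + (1,0)
→ (101, 5).  Check: 101²=10201, 408·5²=10200, difference 1.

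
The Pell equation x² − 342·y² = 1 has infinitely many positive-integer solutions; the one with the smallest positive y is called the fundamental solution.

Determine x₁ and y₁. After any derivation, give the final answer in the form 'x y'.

37 2

√342 = [18; 2,36, …], period ℓ=2 (even) → k=1
i=0: a=18 ⇒ p=18, q=1
i=1: a=2 ⇒ p=37, q=2
→ (37, 2).  Check: 37²=1369, 342·2²=1368, difference 1.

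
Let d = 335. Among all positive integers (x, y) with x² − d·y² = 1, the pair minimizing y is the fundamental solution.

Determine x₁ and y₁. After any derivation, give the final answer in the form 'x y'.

604 33

√335 → a₀=18, period (3,3,3,36); ℓ=4 even so k=3
a_0=18:  p_0=18·1+0=18,  q_0=18·0+1=1
…
a_2=3:  p_2=3·55+18=183,  q_2=3·3+1=10
a_3=3:  p_3=3·183+55=604,  q_3=3·10+3=33
→ (604, 33).  Check: 604²=364816, 335·33²=364815, difference 1.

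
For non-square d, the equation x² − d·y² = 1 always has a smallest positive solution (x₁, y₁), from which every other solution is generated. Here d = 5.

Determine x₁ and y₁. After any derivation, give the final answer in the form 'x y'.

√5 = [2; 4, …], period ℓ=1 (odd) → k=1
k=0  a_k=2  p_k/q_k = 2/1
k=1  a_k=4  p_k/q_k = 9/4
→ (9, 4).  Check: 9²=81, 5·4²=80, difference 1.

9 4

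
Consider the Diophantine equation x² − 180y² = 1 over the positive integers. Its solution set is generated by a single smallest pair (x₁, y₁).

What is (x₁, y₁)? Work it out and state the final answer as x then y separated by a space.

d=180: √d = [13; 2,2,2,26] (ℓ=4, even), read p_3/q_3
i=0: a=13 ⇒ p=13, q=1
…
i=2: a=2 ⇒ p=67, q=5
i=3: a=2 ⇒ p=161, q=12
(x₁, y₁) = (161, 12);  161² − 180·12² = 1 ✓

161 12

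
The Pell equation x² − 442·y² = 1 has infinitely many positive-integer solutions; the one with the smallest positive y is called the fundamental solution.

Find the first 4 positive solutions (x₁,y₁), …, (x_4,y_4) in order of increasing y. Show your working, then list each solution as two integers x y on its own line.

883 42
1559377 74172
2753858899 130987710
4863313256257 231324221688

√442 = [21; 42, …], period ℓ=1 (odd) → k=1
a_0=21:  p_0=21·1+0=21,  q_0=21·0+1=1
a_1=42:  p_1=42·21+1=883,  q_1=42·1+0=42
→ (883, 42).  Check: 883²=779689, 442·42²=779688, difference 1.
(883+42√442)^2 = 1559377 + 74172√442
(883+42√442)^3 = 2753858899 + 130987710√442
(883+42√442)^4 = 4863313256257 + 231324221688√442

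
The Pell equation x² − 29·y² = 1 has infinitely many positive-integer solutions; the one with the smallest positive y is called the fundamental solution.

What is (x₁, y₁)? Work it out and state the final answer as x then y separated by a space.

9801 1820

√29 → a₀=5, period (2,1,1,2,10); ℓ=5 odd so k=9
k=0  a_k=5  p_k/q_k = 5/1
k=1  a_k=2  p_k/q_k = 11/2
k=2  a_k=1  p_k/q_k = 16/3
k=3  a_k=1  p_k/q_k = 27/5
k=4  a_k=2  p_k/q_k = 70/13
k=5  a_k=10  p_k/q_k = 727/135
k=6  a_k=2  p_k/q_k = 1524/283
…
k=8  a_k=1  p_k/q_k = 3775/701
k=9  a_k=2  p_k/q_k = 9801/1820
(x₁, y₁) = (9801, 1820);  9801² − 29·1820² = 1 ✓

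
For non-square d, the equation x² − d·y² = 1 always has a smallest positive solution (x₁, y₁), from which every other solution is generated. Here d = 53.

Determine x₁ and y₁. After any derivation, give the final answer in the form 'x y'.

√53 → a₀=7, period (3,1,1,3,14); ℓ=5 odd so k=9
k=0  a_k=7  p_k/q_k = 7/1
k=1  a_k=3  p_k/q_k = 22/3
k=2  a_k=1  p_k/q_k = 29/4
…
k=4  a_k=3  p_k/q_k = 182/25
k=5  a_k=14  p_k/q_k = 2599/357
k=6  a_k=3  p_k/q_k = 7979/1096
…
k=8  a_k=1  p_k/q_k = 18557/2549
k=9  a_k=3  p_k/q_k = 66249/9100
→ (66249, 9100).  Check: 66249²=4388930001, 53·9100²=4388930000, difference 1.

66249 9100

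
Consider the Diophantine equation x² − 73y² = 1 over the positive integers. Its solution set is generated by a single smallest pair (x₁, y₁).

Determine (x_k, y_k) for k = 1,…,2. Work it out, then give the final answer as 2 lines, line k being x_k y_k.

2281249 267000
10408194000001 1218186966000

d=73: √d = [8; 1,1,5,5,1,1,16] (ℓ=7, odd), read p_13/q_13
i=0: a=8 ⇒ p=8, q=1
i=1: a=1 ⇒ p=9, q=1
…
i=5: a=1 ⇒ p=581, q=68
…
i=9: a=1 ⇒ p=36406, q=4261
i=10: a=5 ⇒ p=200767, q=23498
…
i=12: a=1 ⇒ p=1241008, q=145249
i=13: a=1 ⇒ p=2281249, q=267000
→ (2281249, 267000).  Check: 2281249²=5204097000001, 73·267000²=5204097000000, difference 1.
n=2: (2281249,267000)∘(2281249,267000) = (2281249·2281249+73·267000·267000, 2281249·267000+267000·2281249) = (10408194000001,1218186966000)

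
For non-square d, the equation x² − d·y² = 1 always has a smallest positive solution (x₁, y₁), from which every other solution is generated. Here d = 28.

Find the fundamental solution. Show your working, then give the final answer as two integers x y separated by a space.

127 24

√28 = [5; 3,2,3,10, …], period ℓ=4 (even) → k=3
k=0  a_k=5  p_k/q_k = 5/1
…
k=2  a_k=2  p_k/q_k = 37/7
k=3  a_k=3  p_k/q_k = 127/24
fundamental: x₁=127, y₁=24  (since 16129 − 28·576 = 1)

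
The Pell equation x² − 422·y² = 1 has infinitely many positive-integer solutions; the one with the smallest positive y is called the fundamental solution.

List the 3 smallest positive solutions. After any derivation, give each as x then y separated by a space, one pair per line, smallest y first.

√422 = [20; 1,1,5,2,1,…,1,1,40, …], period ℓ=14 (even) → k=13
a_0=20:  p_0=20·1+0=20,  q_0=20·0+1=1
a_1=1:  p_1=1·20+1=21,  q_1=1·1+0=1
a_2=1:  p_2=1·21+20=41,  q_2=1·1+1=2
…
a_4=2:  p_4=2·226+41=493,  q_4=2·11+2=24
…
a_6=3:  p_6=3·719+493=2650,  q_6=3·35+24=129
…
a_8=3:  p_8=3·53719+2650=163807,  q_8=3·2615+129=7974
…
a_11=5:  p_11=5·598859+217526=3211821,  q_11=5·29152+10589=156349
a_12=1:  p_12=1·3211821+598859=3810680,  q_12=1·156349+29152=185501
a_13=1:  p_13=1·3810680+3211821=7022501,  q_13=1·185501+156349=341850
fundamental: x₁=7022501, y₁=341850  (since 49315520295001 − 422·116861422500 = 1)
n=2: (7022501,341850)∘(7022501,341850) = (7022501·7022501+422·341850·341850, 7022501·341850+341850·7022501) = (98631040590001,4801283933700)
n=3: (98631040590001,4801283933700)∘(7022501,341850) = (7022501·98631040590001+422·341850·4801283933700, 7022501·4801283933700+341850·98631040590001) = (1385273162348638202501,67434042451384025550)

7022501 341850
98631040590001 4801283933700
1385273162348638202501 67434042451384025550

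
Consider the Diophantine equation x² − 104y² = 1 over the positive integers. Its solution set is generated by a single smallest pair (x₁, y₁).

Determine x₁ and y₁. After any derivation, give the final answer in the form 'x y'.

51 5

√104 = [10; 5,20, …], period ℓ=2 (even) → k=1
i=0: a=10 ⇒ p=10, q=1
i=1: a=5 ⇒ p=51, q=5
(x₁, y₁) = (51, 5);  51² − 104·5² = 1 ✓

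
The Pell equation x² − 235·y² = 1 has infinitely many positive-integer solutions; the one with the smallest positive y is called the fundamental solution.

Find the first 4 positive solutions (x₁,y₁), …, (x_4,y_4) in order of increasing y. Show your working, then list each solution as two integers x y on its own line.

46 3
4231 276
389206 25389
35802721 2335512

[15; 3,30] for √235; ℓ=2 ⇒ convergent index 1
i=0: a=15 ⇒ p=15, q=1
i=1: a=3 ⇒ p=46, q=3
→ (46, 3).  Check: 46²=2116, 235·3²=2115, difference 1.
k=2:  x_2 = 46·46+235·3·3 = 4231,  y_2 = 46·3+3·46 = 276
k=3:  x_3 = 46·4231+235·3·276 = 389206,  y_3 = 46·276+3·4231 = 25389
k=4:  x_4 = 46·389206+235·3·25389 = 35802721,  y_4 = 46·25389+3·389206 = 2335512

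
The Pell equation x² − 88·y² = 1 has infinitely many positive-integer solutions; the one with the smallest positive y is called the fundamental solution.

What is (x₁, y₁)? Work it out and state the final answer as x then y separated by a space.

[9; 2,1,1,1,2,18] for √88; ℓ=6 ⇒ convergent index 5
a_0=9:  p_0=9·1+0=9,  q_0=9·0+1=1
a_1=2:  p_1=2·9+1=19,  q_1=2·1+0=2
a_2=1:  p_2=1·19+9=28,  q_2=1·2+1=3
a_3=1:  p_3=1·28+19=47,  q_3=1·3+2=5
a_4=1:  p_4=1·47+28=75,  q_4=1·5+3=8
a_5=2:  p_5=2·75+47=197,  q_5=2·8+5=21
fundamental: x₁=197, y₁=21  (since 38809 − 88·441 = 1)

197 21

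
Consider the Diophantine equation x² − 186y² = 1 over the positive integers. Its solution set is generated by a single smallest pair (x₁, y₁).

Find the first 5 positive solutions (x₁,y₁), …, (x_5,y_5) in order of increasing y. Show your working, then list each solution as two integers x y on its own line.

7501 550
112530001 8251100
1688175067501 123783001650
25326002250120001 1856992582502200
379940684068125187501 27858602598915002750

√186 → a₀=13, period (1,1,1,3,4,3,1,1,1,26); ℓ=10 even so k=9
a_0=13:  p_0=13·1+0=13,  q_0=13·0+1=1
a_1=1:  p_1=1·13+1=14,  q_1=1·1+0=1
a_2=1:  p_2=1·14+13=27,  q_2=1·1+1=2
a_3=1:  p_3=1·27+14=41,  q_3=1·2+1=3
a_4=3:  p_4=3·41+27=150,  q_4=3·3+2=11
a_5=4:  p_5=4·150+41=641,  q_5=4·11+3=47
a_6=3:  p_6=3·641+150=2073,  q_6=3·47+11=152
a_7=1:  p_7=1·2073+641=2714,  q_7=1·152+47=199
a_8=1:  p_8=1·2714+2073=4787,  q_8=1·199+152=351
a_9=1:  p_9=1·4787+2714=7501,  q_9=1·351+199=550
fundamental: x₁=7501, y₁=550  (since 56265001 − 186·302500 = 1)
(7501+550√186)^2 = 112530001 + 8251100√186
(7501+550√186)^3 = 1688175067501 + 123783001650√186
(7501+550√186)^4 = 25326002250120001 + 1856992582502200√186
(7501+550√186)^5 = 379940684068125187501 + 27858602598915002750√186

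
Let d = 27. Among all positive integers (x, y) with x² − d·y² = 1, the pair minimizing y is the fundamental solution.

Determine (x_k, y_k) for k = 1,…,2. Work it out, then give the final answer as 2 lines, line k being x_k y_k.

[5; 5,10] for √27; ℓ=2 ⇒ convergent index 1
i=0: a=5 ⇒ p=5, q=1
i=1: a=5 ⇒ p=26, q=5
(x₁, y₁) = (26, 5);  26² − 27·5² = 1 ✓
(26+5√27)^2 = 1351 + 260√27

26 5
1351 260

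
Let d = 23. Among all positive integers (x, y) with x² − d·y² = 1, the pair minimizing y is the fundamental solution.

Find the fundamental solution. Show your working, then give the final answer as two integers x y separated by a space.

√23 = [4; 1,3,1,8, …], period ℓ=4 (even) → k=3
step 0: (4, 1)  from 4·(1,0) + (0,1)
…
step 2: (19, 4)  from 3·(5,1) + (4,1)
step 3: (24, 5)  from 1·(19,4) + (5,1)
(x₁, y₁) = (24, 5);  24² − 23·5² = 1 ✓

24 5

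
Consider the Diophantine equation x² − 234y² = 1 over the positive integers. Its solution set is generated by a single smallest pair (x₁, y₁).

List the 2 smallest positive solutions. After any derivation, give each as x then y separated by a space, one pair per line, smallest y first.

√234 → a₀=15, period (3,2,1,2,1,2,3,30); ℓ=8 even so k=7
step 0: (15, 1)  from 15·(1,0) + (0,1)
step 1: (46, 3)  from 3·(15,1) + (1,0)
step 2: (107, 7)  from 2·(46,3) + (15,1)
step 3: (153, 10)  from 1·(107,7) + (46,3)
step 4: (413, 27)  from 2·(153,10) + (107,7)
step 5: (566, 37)  from 1·(413,27) + (153,10)
step 6: (1545, 101)  from 2·(566,37) + (413,27)
step 7: (5201, 340)  from 3·(1545,101) + (566,37)
(x₁, y₁) = (5201, 340);  5201² − 234·340² = 1 ✓
(5201+340√234)^2 = 54100801 + 3536680√234

5201 340
54100801 3536680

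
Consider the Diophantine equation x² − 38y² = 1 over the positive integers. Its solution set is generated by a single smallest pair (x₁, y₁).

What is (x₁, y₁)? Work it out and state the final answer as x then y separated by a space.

37 6

d=38: √d = [6; 6,12] (ℓ=2, even), read p_1/q_1
step 0: (6, 1)  from 6·(1,0) + (0,1)
step 1: (37, 6)  from 6·(6,1) + (1,0)
fundamental: x₁=37, y₁=6  (since 1369 − 38·36 = 1)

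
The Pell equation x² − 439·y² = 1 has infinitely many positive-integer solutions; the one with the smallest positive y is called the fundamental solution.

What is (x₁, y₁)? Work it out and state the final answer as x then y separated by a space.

440 21

d=439: √d = [20; 1,19,1,40] (ℓ=4, even), read p_3/q_3
i=0: a=20 ⇒ p=20, q=1
…
i=2: a=19 ⇒ p=419, q=20
i=3: a=1 ⇒ p=440, q=21
→ (440, 21).  Check: 440²=193600, 439·21²=193599, difference 1.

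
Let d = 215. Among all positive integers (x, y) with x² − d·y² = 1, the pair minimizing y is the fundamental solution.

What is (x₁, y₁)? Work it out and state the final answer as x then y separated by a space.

√215 = [14; 1,1,1,28, …], period ℓ=4 (even) → k=3
a_0=14:  p_0=14·1+0=14,  q_0=14·0+1=1
a_1=1:  p_1=1·14+1=15,  q_1=1·1+0=1
a_2=1:  p_2=1·15+14=29,  q_2=1·1+1=2
a_3=1:  p_3=1·29+15=44,  q_3=1·2+1=3
(x₁, y₁) = (44, 3);  44² − 215·3² = 1 ✓

44 3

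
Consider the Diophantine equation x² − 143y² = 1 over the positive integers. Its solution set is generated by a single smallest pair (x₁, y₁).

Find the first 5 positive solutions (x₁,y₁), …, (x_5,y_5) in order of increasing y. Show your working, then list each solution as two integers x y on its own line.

[11; 1,22] for √143; ℓ=2 ⇒ convergent index 1
i=0: a=11 ⇒ p=11, q=1
i=1: a=1 ⇒ p=12, q=1
→ (12, 1).  Check: 12²=144, 143·1²=143, difference 1.
(x_2, y_2) = (12·12 + 143·1·1, 12·1 + 1·12) = (287, 24)
(x_3, y_3) = (12·287 + 143·1·24, 12·24 + 1·287) = (6876, 575)
(x_4, y_4) = (12·6876 + 143·1·575, 12·575 + 1·6876) = (164737, 13776)
(x_5, y_5) = (12·164737 + 143·1·13776, 12·13776 + 1·164737) = (3946812, 330049)

12 1
287 24
6876 575
164737 13776
3946812 330049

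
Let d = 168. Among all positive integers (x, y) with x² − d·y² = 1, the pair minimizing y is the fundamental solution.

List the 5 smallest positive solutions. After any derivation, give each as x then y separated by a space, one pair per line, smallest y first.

13 1
337 26
8749 675
227137 17524
5896813 454949

√168 → a₀=12, period (1,24); ℓ=2 even so k=1
a_0=12:  p_0=12·1+0=12,  q_0=12·0+1=1
a_1=1:  p_1=1·12+1=13,  q_1=1·1+0=1
→ (13, 1).  Check: 13²=169, 168·1²=168, difference 1.
(13+1√168)^2 = 337 + 26√168
(13+1√168)^3 = 8749 + 675√168
(13+1√168)^4 = 227137 + 17524√168
(13+1√168)^5 = 5896813 + 454949√168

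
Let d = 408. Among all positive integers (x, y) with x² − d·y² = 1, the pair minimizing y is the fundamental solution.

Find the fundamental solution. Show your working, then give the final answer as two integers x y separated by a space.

101 5

d=408: √d = [20; 5,40] (ℓ=2, even), read p_1/q_1
i=0: a=20 ⇒ p=20, q=1
i=1: a=5 ⇒ p=101, q=5
→ (101, 5).  Check: 101²=10201, 408·5²=10200, difference 1.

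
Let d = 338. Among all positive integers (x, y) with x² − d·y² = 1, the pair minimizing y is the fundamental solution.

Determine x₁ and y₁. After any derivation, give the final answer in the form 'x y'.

[18; 2,1,1,2,36] for √338; ℓ=5 ⇒ convergent index 9
step 0: (18, 1)  from 18·(1,0) + (0,1)
…
step 4: (239, 13)  from 2·(92,5) + (55,3)
step 5: (8696, 473)  from 36·(239,13) + (92,5)
step 6: (17631, 959)  from 2·(8696,473) + (239,13)
step 7: (26327, 1432)  from 1·(17631,959) + (8696,473)
step 8: (43958, 2391)  from 1·(26327,1432) + (17631,959)
step 9: (114243, 6214)  from 2·(43958,2391) + (26327,1432)
→ (114243, 6214).  Check: 114243²=13051463049, 338·6214²=13051463048, difference 1.

114243 6214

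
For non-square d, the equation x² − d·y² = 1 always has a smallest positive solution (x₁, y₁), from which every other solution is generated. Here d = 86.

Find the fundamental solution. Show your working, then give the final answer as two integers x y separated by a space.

[9; 3,1,1,1,8,1,1,1,3,18] for √86; ℓ=10 ⇒ convergent index 9
i=0: a=9 ⇒ p=9, q=1
i=1: a=3 ⇒ p=28, q=3
…
i=3: a=1 ⇒ p=65, q=7
…
i=5: a=8 ⇒ p=881, q=95
i=6: a=1 ⇒ p=983, q=106
…
i=8: a=1 ⇒ p=2847, q=307
i=9: a=3 ⇒ p=10405, q=1122
(x₁, y₁) = (10405, 1122);  10405² − 86·1122² = 1 ✓

10405 1122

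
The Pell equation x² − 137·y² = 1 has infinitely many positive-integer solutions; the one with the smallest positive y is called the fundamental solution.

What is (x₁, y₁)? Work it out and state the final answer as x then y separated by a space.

6083073 519712

√137 = [11; 1,2,2,1,1,2,2,1,22, …], period ℓ=9 (odd) → k=17
step 0: (11, 1)  from 11·(1,0) + (0,1)
step 1: (12, 1)  from 1·(11,1) + (1,0)
step 2: (35, 3)  from 2·(12,1) + (11,1)
step 3: (82, 7)  from 2·(35,3) + (12,1)
step 4: (117, 10)  from 1·(82,7) + (35,3)
…
step 7: (1229, 105)  from 2·(515,44) + (199,17)
step 8: (1744, 149)  from 1·(1229,105) + (515,44)
step 9: (39597, 3383)  from 22·(1744,149) + (1229,105)
step 10: (41341, 3532)  from 1·(39597,3383) + (1744,149)
…
step 12: (285899, 24426)  from 2·(122279,10447) + (41341,3532)
step 13: (408178, 34873)  from 1·(285899,24426) + (122279,10447)
step 14: (694077, 59299)  from 1·(408178,34873) + (285899,24426)
step 15: (1796332, 153471)  from 2·(694077,59299) + (408178,34873)
step 16: (4286741, 366241)  from 2·(1796332,153471) + (694077,59299)
step 17: (6083073, 519712)  from 1·(4286741,366241) + (1796332,153471)
(x₁, y₁) = (6083073, 519712);  6083073² − 137·519712² = 1 ✓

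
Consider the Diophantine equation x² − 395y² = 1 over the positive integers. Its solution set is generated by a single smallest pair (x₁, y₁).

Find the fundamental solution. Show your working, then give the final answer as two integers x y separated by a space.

159 8

√395 → a₀=19, period (1,6,1,38); ℓ=4 even so k=3
a_0=19:  p_0=19·1+0=19,  q_0=19·0+1=1
…
a_2=6:  p_2=6·20+19=139,  q_2=6·1+1=7
a_3=1:  p_3=1·139+20=159,  q_3=1·7+1=8
→ (159, 8).  Check: 159²=25281, 395·8²=25280, difference 1.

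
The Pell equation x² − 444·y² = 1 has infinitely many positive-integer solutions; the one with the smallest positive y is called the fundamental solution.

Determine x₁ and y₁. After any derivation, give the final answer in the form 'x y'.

295 14

√444 → a₀=21, period (14,42); ℓ=2 even so k=1
k=0  a_k=21  p_k/q_k = 21/1
k=1  a_k=14  p_k/q_k = 295/14
(x₁, y₁) = (295, 14);  295² − 444·14² = 1 ✓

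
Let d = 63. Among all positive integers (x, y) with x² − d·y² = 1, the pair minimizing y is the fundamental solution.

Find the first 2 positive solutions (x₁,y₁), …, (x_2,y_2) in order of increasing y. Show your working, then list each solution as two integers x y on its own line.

d=63: √d = [7; 1,14] (ℓ=2, even), read p_1/q_1
step 0: (7, 1)  from 7·(1,0) + (0,1)
step 1: (8, 1)  from 1·(7,1) + (1,0)
→ (8, 1).  Check: 8²=64, 63·1²=63, difference 1.
k=2:  x_2 = 8·8+63·1·1 = 127,  y_2 = 8·1+1·8 = 16

8 1
127 16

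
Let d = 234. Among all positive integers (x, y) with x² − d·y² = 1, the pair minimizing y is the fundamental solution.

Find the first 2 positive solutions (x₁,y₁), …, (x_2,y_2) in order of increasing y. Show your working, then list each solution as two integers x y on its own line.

d=234: √d = [15; 3,2,1,2,1,2,3,30] (ℓ=8, even), read p_7/q_7
a_0=15:  p_0=15·1+0=15,  q_0=15·0+1=1
…
a_2=2:  p_2=2·46+15=107,  q_2=2·3+1=7
a_3=1:  p_3=1·107+46=153,  q_3=1·7+3=10
…
a_5=1:  p_5=1·413+153=566,  q_5=1·27+10=37
a_6=2:  p_6=2·566+413=1545,  q_6=2·37+27=101
a_7=3:  p_7=3·1545+566=5201,  q_7=3·101+37=340
→ (5201, 340).  Check: 5201²=27050401, 234·340²=27050400, difference 1.
(5201+340√234)^2 = 54100801 + 3536680√234

5201 340
54100801 3536680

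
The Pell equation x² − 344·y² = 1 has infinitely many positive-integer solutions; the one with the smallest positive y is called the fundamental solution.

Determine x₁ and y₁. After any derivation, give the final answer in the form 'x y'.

√344 → a₀=18, period (1,1,4,1,3,1,4,1,1,36); ℓ=10 even so k=9
i=0: a=18 ⇒ p=18, q=1
…
i=2: a=1 ⇒ p=37, q=2
i=3: a=4 ⇒ p=167, q=9
…
i=5: a=3 ⇒ p=779, q=42
i=6: a=1 ⇒ p=983, q=53
i=7: a=4 ⇒ p=4711, q=254
i=8: a=1 ⇒ p=5694, q=307
i=9: a=1 ⇒ p=10405, q=561
fundamental: x₁=10405, y₁=561  (since 108264025 − 344·314721 = 1)

10405 561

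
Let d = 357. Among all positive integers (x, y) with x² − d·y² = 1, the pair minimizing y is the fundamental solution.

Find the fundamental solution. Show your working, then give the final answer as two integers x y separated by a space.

3401 180

√357 = [18; 1,8,2,8,1,36, …], period ℓ=6 (even) → k=5
step 0: (18, 1)  from 18·(1,0) + (0,1)
step 1: (19, 1)  from 1·(18,1) + (1,0)
step 2: (170, 9)  from 8·(19,1) + (18,1)
…
step 4: (3042, 161)  from 8·(359,19) + (170,9)
step 5: (3401, 180)  from 1·(3042,161) + (359,19)
→ (3401, 180).  Check: 3401²=11566801, 357·180²=11566800, difference 1.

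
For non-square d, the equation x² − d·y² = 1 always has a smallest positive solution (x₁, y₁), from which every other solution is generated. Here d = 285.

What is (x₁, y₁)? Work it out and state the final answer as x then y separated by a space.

2431 144

√285 → a₀=16, period (1,7,2,7,1,32); ℓ=6 even so k=5
k=0  a_k=16  p_k/q_k = 16/1
k=1  a_k=1  p_k/q_k = 17/1
k=2  a_k=7  p_k/q_k = 135/8
k=3  a_k=2  p_k/q_k = 287/17
k=4  a_k=7  p_k/q_k = 2144/127
k=5  a_k=1  p_k/q_k = 2431/144
→ (2431, 144).  Check: 2431²=5909761, 285·144²=5909760, difference 1.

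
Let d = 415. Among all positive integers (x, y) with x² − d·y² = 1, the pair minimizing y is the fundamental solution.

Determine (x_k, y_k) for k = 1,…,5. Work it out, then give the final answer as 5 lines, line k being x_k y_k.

[20; 2,1,2,4,6,…,1,2,40] for √415; ℓ=16 ⇒ convergent index 15
step 0: (20, 1)  from 20·(1,0) + (0,1)
…
step 5: (4441, 218)  from 6·(713,35) + (163,8)
step 6: (5154, 253)  from 1·(4441,218) + (713,35)
…
step 10: (77473, 3803)  from 1·(43534,2137) + (33939,1666)
…
step 14: (6841255, 335824)  from 1·(4730294,232201) + (2110961,103623)
step 15: (18412804, 903849)  from 2·(6841255,335824) + (4730294,232201)
(x₁, y₁) = (18412804, 903849);  18412804² − 415·903849² = 1 ✓
n=2: (18412804,903849)∘(18412804,903849) = (18412804·18412804+415·903849·903849, 18412804·903849+903849·18412804) = (678062702284831,33284788965192)
n=3: (678062702284831,33284788965192)∘(18412804,903849) = (18412804·678062702284831+415·903849·33284788965192, 18412804·33284788965192+903849·678062702284831) = (24970071273761872339444,1225732590794885332887)
n=4: (24970071273761872339444,1225732590794885332887)∘(18412804,903849) = (18412804·24970071273761872339444+415·903849·1225732590794885332887, 18412804·1225732590794885332887+903849·24970071273761872339444) = (919538056459614718055705397121,45138347901436822389057205104)
n=5: (919538056459614718055705397121,45138347901436822389057205104)∘(18412804,903849) = (18412804·919538056459614718055705397121+415·903849·45138347901436822389057205104, 18412804·45138347901436822389057205104+903849·919538056459614718055705397121) = (33862548008263614468078655355989935124,1662247105585933832332453329850170345)

18412804 903849
678062702284831 33284788965192
24970071273761872339444 1225732590794885332887
919538056459614718055705397121 45138347901436822389057205104
33862548008263614468078655355989935124 1662247105585933832332453329850170345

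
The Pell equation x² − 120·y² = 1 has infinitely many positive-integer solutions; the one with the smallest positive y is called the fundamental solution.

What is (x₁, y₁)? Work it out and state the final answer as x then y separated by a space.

√120 → a₀=10, period (1,20); ℓ=2 even so k=1
i=0: a=10 ⇒ p=10, q=1
i=1: a=1 ⇒ p=11, q=1
→ (11, 1).  Check: 11²=121, 120·1²=120, difference 1.

11 1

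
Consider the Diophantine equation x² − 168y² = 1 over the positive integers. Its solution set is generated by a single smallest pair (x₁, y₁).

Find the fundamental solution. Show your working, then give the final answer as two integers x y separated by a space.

[12; 1,24] for √168; ℓ=2 ⇒ convergent index 1
step 0: (12, 1)  from 12·(1,0) + (0,1)
step 1: (13, 1)  from 1·(12,1) + (1,0)
(x₁, y₁) = (13, 1);  13² − 168·1² = 1 ✓

13 1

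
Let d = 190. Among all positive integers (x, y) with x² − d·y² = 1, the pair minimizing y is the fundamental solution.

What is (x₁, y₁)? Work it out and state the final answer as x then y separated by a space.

52021 3774

√190 = [13; 1,3,1,1,1,…,3,1,26, …], period ℓ=14 (even) → k=13
step 0: (13, 1)  from 13·(1,0) + (0,1)
…
step 3: (69, 5)  from 1·(55,4) + (14,1)
…
step 8: (2936, 213)  from 2·(1213,88) + (510,37)
step 9: (4149, 301)  from 1·(2936,213) + (1213,88)
step 10: (7085, 514)  from 1·(4149,301) + (2936,213)
…
step 12: (40787, 2959)  from 3·(11234,815) + (7085,514)
step 13: (52021, 3774)  from 1·(40787,2959) + (11234,815)
fundamental: x₁=52021, y₁=3774  (since 2706184441 − 190·14243076 = 1)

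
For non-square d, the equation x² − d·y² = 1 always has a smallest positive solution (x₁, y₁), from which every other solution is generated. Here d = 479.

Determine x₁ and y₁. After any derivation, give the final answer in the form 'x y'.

d=479: √d = [21; 1,7,1,3,2,21,2,3,1,7,1,42] (ℓ=12, even), read p_11/q_11
a_0=21:  p_0=21·1+0=21,  q_0=21·0+1=1
a_1=1:  p_1=1·21+1=22,  q_1=1·1+0=1
a_2=7:  p_2=7·22+21=175,  q_2=7·1+1=8
a_3=1:  p_3=1·175+22=197,  q_3=1·8+1=9
…
a_6=21:  p_6=21·1729+766=37075,  q_6=21·79+35=1694
a_7=2:  p_7=2·37075+1729=75879,  q_7=2·1694+79=3467
…
a_9=1:  p_9=1·264712+75879=340591,  q_9=1·12095+3467=15562
a_10=7:  p_10=7·340591+264712=2648849,  q_10=7·15562+12095=121029
a_11=1:  p_11=1·2648849+340591=2989440,  q_11=1·121029+15562=136591
(x₁, y₁) = (2989440, 136591);  2989440² − 479·136591² = 1 ✓

2989440 136591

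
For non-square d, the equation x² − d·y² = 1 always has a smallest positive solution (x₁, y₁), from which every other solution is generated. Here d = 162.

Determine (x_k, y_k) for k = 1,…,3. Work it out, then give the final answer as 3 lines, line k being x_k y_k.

d=162: √d = [12; 1,2,1,2,12,2,1,2,1,24] (ℓ=10, even), read p_9/q_9
a_0=12:  p_0=12·1+0=12,  q_0=12·0+1=1
a_1=1:  p_1=1·12+1=13,  q_1=1·1+0=1
a_2=2:  p_2=2·13+12=38,  q_2=2·1+1=3
a_3=1:  p_3=1·38+13=51,  q_3=1·3+1=4
a_4=2:  p_4=2·51+38=140,  q_4=2·4+3=11
…
a_6=2:  p_6=2·1731+140=3602,  q_6=2·136+11=283
…
a_8=2:  p_8=2·5333+3602=14268,  q_8=2·419+283=1121
a_9=1:  p_9=1·14268+5333=19601,  q_9=1·1121+419=1540
fundamental: x₁=19601, y₁=1540  (since 384199201 − 162·2371600 = 1)
n=2: (19601,1540)∘(19601,1540) = (19601·19601+162·1540·1540, 19601·1540+1540·19601) = (768398401,60371080)
n=3: (768398401,60371080)∘(19601,1540) = (19601·768398401+162·1540·60371080, 19601·60371080+1540·768398401) = (30122754096401,2366667076620)

19601 1540
768398401 60371080
30122754096401 2366667076620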